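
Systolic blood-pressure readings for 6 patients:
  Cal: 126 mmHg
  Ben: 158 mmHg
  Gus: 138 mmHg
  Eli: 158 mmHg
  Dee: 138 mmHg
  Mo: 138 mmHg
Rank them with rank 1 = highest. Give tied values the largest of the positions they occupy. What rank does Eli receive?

2

Sorted (descending): 158, 158, 138, 138, 138, 126
The 2 values of 158 occupy positions 1–2 → each gets rank 2.
The 3 values of 138 occupy positions 3–5 → each gets rank 5.
Eli has value 158 mmHg → rank 2.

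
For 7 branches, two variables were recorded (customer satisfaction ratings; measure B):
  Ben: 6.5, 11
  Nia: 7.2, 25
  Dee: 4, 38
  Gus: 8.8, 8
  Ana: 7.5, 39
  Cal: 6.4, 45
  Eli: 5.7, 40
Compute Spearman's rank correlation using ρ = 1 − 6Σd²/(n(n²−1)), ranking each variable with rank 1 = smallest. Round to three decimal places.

Ranks of variable 1: 4, 5, 1, 7, 6, 3, 2
Ranks of variable 2: 2, 3, 4, 1, 5, 7, 6
d = r₁ − r₂: 2, 2, -3, 6, 1, -4, -4
d²: 4, 4, 9, 36, 1, 16, 16; Σd² = 86
ρ = 1 − 6·86/(7·48) = 1 − 516/336 = -0.536

-0.536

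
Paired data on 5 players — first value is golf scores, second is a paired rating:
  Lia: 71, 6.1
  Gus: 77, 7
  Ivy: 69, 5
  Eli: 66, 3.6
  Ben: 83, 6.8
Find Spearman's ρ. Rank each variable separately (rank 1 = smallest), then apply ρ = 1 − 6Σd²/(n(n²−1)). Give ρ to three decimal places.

Ranks of variable 1: 3, 4, 2, 1, 5
Ranks of variable 2: 3, 5, 2, 1, 4
d = r₁ − r₂: 0, -1, 0, 0, 1
d²: 0, 1, 0, 0, 1; Σd² = 2
ρ = 1 − 6·2/(5·24) = 1 − 12/120 = 0.900

0.900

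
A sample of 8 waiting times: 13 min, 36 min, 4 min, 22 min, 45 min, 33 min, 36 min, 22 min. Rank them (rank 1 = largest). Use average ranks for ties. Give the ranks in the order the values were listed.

7, 2.5, 8, 5.5, 1, 4, 2.5, 5.5

Sorted (descending): 45, 36, 36, 33, 22, 22, 13, 4
The 2 values of 36 occupy positions 2–3 → average rank (2+3)/2 = 2.5.
The 2 values of 22 occupy positions 5–6 → average rank (5+6)/2 = 5.5.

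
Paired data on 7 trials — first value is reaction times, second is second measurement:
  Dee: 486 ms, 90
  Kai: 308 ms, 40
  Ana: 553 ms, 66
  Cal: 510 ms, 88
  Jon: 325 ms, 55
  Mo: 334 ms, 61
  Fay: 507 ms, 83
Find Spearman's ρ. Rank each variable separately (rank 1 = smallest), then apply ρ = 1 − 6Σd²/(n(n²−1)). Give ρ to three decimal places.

0.679

Ranks of variable 1: 4, 1, 7, 6, 2, 3, 5
Ranks of variable 2: 7, 1, 4, 6, 2, 3, 5
d = r₁ − r₂: -3, 0, 3, 0, 0, 0, 0
d²: 9, 0, 9, 0, 0, 0, 0; Σd² = 18
ρ = 1 − 6·18/(7·48) = 1 − 108/336 = 0.679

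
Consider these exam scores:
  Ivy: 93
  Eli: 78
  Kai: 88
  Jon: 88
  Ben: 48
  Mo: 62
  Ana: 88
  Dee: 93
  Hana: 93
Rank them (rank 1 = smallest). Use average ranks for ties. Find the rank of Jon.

5

Sorted (ascending): 48, 62, 78, 88, 88, 88, 93, 93, 93
The 3 values of 88 occupy positions 4–6 → average rank 5.
The 3 values of 93 occupy positions 7–9 → average rank 8.
Jon has value 88 → rank 5.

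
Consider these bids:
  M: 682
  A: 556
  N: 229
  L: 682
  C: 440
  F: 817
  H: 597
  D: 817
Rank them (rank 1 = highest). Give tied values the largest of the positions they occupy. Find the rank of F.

Sorted (descending): 817, 817, 682, 682, 597, 556, 440, 229
The 2 values of 817 occupy positions 1–2 → each gets rank 2.
The 2 values of 682 occupy positions 3–4 → each gets rank 4.
F has value 817 → rank 2.

2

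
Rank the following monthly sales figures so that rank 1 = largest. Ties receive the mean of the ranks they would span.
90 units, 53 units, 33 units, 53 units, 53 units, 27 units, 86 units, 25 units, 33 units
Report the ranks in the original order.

Sorted (descending): 90, 86, 53, 53, 53, 33, 33, 27, 25
The 3 values of 53 occupy positions 3–5 → average rank 4.
The 2 values of 33 occupy positions 6–7 → average rank (6+7)/2 = 6.5.

1, 4, 6.5, 4, 4, 8, 2, 9, 6.5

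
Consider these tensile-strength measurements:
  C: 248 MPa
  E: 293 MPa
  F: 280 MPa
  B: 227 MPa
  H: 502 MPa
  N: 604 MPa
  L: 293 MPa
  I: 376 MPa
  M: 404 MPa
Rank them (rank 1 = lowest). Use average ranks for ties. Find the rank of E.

4.5

Sorted (ascending): 227, 248, 280, 293, 293, 376, 404, 502, 604
The 2 values of 293 occupy positions 4–5 → average rank (4+5)/2 = 4.5.
E has value 293 MPa → rank 4.5.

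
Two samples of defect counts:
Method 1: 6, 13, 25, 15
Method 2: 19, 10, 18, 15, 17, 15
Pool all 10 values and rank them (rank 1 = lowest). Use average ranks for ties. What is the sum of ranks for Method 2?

36

Sorted (ascending): 6, 10, 13, 15, 15, 15, 17, 18, 19, 25
The 3 values of 15 occupy positions 4–6 → average rank 5.
Method 2 values → pooled ranks: 19→9, 10→2, 18→8, 15→5, 17→7, 15→5
Rank sum = 9 + 2 + 8 + 5 + 7 + 5 = 36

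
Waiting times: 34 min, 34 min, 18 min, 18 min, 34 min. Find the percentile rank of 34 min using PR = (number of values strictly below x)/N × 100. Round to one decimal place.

N = 5.
Strictly below 34: 2. Equal to 34: 3.
PR = 2/5 × 100 = 40.0

40.0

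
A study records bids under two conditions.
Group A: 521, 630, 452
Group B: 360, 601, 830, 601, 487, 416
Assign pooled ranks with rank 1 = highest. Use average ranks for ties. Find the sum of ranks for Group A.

14

Sorted (descending): 830, 630, 601, 601, 521, 487, 452, 416, 360
The 2 values of 601 occupy positions 3–4 → average rank (3+4)/2 = 3.5.
Group A values → pooled ranks: 521→5, 630→2, 452→7
Rank sum = 5 + 2 + 7 = 14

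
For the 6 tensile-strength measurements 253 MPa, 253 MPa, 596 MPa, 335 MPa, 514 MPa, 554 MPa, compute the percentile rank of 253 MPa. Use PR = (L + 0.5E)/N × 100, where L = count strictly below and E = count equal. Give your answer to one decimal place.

N = 6.
Strictly below 253: 0. Equal to 253: 2.
PR = (0 + 0.5·2)/6 × 100 = 16.7

16.7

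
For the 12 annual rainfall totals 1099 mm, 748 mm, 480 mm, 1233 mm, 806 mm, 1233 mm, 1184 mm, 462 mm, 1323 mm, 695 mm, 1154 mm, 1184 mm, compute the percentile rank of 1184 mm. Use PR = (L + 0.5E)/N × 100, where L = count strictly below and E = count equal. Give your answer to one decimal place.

66.7

N = 12.
Strictly below 1184: 7. Equal to 1184: 2.
PR = (7 + 0.5·2)/12 × 100 = 66.7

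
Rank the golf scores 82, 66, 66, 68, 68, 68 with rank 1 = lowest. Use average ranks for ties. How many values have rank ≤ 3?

Sorted (ascending): 66, 66, 68, 68, 68, 82
The 2 values of 66 occupy positions 1–2 → average rank (1+2)/2 = 1.5.
The 3 values of 68 occupy positions 3–5 → average rank 4.
Ranks ≤ 3: {1.5, 1.5} → 2 values.

2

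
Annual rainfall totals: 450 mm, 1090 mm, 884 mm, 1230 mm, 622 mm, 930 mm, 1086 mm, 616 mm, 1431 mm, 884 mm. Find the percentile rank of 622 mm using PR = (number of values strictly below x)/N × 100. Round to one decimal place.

20.0

N = 10.
Strictly below 622: 2. Equal to 622: 1.
PR = 2/10 × 100 = 20.0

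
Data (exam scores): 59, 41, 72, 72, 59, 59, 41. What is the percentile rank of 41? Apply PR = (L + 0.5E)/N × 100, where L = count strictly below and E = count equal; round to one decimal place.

14.3

N = 7.
Strictly below 41: 0. Equal to 41: 2.
PR = (0 + 0.5·2)/7 × 100 = 14.3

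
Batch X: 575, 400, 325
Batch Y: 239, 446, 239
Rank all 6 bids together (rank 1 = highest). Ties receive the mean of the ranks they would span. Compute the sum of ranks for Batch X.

Sorted (descending): 575, 446, 400, 325, 239, 239
The 2 values of 239 occupy positions 5–6 → average rank (5+6)/2 = 5.5.
Batch X values → pooled ranks: 575→1, 400→3, 325→4
Rank sum = 1 + 3 + 4 = 8

8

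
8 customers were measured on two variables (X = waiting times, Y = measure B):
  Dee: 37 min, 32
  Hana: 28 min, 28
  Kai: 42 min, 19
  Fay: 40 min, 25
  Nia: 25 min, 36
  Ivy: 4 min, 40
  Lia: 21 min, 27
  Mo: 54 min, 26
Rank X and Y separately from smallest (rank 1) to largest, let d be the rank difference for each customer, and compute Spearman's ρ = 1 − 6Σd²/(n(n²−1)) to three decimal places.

Ranks of variable 1: 5, 4, 7, 6, 3, 1, 2, 8
Ranks of variable 2: 6, 5, 1, 2, 7, 8, 4, 3
d = r₁ − r₂: -1, -1, 6, 4, -4, -7, -2, 5
d²: 1, 1, 36, 16, 16, 49, 4, 25; Σd² = 148
ρ = 1 − 6·148/(8·63) = 1 − 888/504 = -0.762

-0.762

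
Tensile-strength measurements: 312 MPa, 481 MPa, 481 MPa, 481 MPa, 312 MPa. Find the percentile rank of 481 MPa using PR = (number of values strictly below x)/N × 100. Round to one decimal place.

N = 5.
Strictly below 481: 2. Equal to 481: 3.
PR = 2/5 × 100 = 40.0

40.0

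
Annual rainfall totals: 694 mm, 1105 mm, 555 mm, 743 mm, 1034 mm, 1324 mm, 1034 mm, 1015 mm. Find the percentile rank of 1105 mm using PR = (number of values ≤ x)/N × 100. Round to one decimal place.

N = 8.
Strictly below 1105: 6. Equal to 1105: 1.
PR = 7/8 × 100 = 87.5

87.5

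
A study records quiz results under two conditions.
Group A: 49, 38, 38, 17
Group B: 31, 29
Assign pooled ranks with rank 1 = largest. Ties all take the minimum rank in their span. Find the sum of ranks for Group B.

9

Sorted (descending): 49, 38, 38, 31, 29, 17
The 2 values of 38 occupy positions 2–3 → each gets rank 2.
Group B values → pooled ranks: 31→4, 29→5
Rank sum = 4 + 5 = 9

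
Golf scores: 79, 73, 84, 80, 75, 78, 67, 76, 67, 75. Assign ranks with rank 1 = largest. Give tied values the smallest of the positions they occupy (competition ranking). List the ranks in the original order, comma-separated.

Sorted (descending): 84, 80, 79, 78, 76, 75, 75, 73, 67, 67
The 2 values of 75 occupy positions 6–7 → each gets rank 6.
The 2 values of 67 occupy positions 9–10 → each gets rank 9.

3, 8, 1, 2, 6, 4, 9, 5, 9, 6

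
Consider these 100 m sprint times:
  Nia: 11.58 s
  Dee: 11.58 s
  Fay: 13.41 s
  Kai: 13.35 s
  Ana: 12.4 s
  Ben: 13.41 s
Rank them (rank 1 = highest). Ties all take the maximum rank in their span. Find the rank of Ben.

2

Sorted (descending): 13.41, 13.41, 13.35, 12.4, 11.58, 11.58
The 2 values of 13.41 occupy positions 1–2 → each gets rank 2.
The 2 values of 11.58 occupy positions 5–6 → each gets rank 6.
Ben has value 13.41 s → rank 2.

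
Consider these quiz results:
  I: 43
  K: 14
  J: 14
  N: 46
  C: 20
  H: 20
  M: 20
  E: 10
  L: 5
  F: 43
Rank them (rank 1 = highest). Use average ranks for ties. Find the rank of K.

7.5

Sorted (descending): 46, 43, 43, 20, 20, 20, 14, 14, 10, 5
The 2 values of 43 occupy positions 2–3 → average rank (2+3)/2 = 2.5.
The 3 values of 20 occupy positions 4–6 → average rank 5.
The 2 values of 14 occupy positions 7–8 → average rank (7+8)/2 = 7.5.
K has value 14 → rank 7.5.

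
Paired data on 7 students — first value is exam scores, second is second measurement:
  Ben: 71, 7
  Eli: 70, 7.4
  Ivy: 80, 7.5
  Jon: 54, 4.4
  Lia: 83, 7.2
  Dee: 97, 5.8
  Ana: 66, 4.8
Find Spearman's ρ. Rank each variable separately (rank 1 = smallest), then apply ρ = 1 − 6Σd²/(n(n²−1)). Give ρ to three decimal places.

Ranks of variable 1: 4, 3, 5, 1, 6, 7, 2
Ranks of variable 2: 4, 6, 7, 1, 5, 3, 2
d = r₁ − r₂: 0, -3, -2, 0, 1, 4, 0
d²: 0, 9, 4, 0, 1, 16, 0; Σd² = 30
ρ = 1 − 6·30/(7·48) = 1 − 180/336 = 0.464

0.464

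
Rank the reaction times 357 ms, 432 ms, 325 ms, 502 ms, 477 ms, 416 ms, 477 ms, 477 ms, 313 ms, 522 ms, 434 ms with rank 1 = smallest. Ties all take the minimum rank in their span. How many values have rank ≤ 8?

9

Sorted (ascending): 313, 325, 357, 416, 432, 434, 477, 477, 477, 502, 522
The 3 values of 477 occupy positions 7–9 → each gets rank 7.
Ranks ≤ 8: {1, 2, 3, 4, 5, 6, 7, 7, 7} → 9 values.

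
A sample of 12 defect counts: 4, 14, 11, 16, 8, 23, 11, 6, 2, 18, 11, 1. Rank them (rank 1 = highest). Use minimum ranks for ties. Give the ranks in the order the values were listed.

Sorted (descending): 23, 18, 16, 14, 11, 11, 11, 8, 6, 4, 2, 1
The 3 values of 11 occupy positions 5–7 → each gets rank 5.

10, 4, 5, 3, 8, 1, 5, 9, 11, 2, 5, 12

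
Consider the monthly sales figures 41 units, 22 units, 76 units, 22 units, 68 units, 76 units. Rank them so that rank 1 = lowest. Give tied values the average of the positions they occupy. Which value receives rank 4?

68

Sorted (ascending): 22, 22, 41, 68, 76, 76
The 2 values of 22 occupy positions 1–2 → average rank (1+2)/2 = 1.5.
The 2 values of 76 occupy positions 5–6 → average rank (5+6)/2 = 5.5.
Rank 4 → value 68.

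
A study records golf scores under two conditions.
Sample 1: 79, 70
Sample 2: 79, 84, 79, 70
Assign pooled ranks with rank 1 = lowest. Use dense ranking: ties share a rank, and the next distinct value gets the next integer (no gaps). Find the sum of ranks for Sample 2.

8

Sorted (ascending): 70, 70, 79, 79, 79, 84
The 2 values of 70 share dense rank 1.
The 3 values of 79 share dense rank 2.
Remaining distinct values take the next consecutive integers.
Sample 2 values → pooled ranks: 79→2, 84→3, 79→2, 70→1
Rank sum = 2 + 3 + 2 + 1 = 8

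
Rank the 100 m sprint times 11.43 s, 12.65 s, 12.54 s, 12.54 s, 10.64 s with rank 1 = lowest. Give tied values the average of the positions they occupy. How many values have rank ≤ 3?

2

Sorted (ascending): 10.64, 11.43, 12.54, 12.54, 12.65
The 2 values of 12.54 occupy positions 3–4 → average rank (3+4)/2 = 3.5.
Ranks ≤ 3: {1, 2} → 2 values.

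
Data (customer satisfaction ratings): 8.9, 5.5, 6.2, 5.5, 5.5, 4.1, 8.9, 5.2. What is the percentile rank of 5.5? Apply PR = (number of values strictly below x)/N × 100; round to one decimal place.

N = 8.
Strictly below 5.5: 2. Equal to 5.5: 3.
PR = 2/8 × 100 = 25.0

25.0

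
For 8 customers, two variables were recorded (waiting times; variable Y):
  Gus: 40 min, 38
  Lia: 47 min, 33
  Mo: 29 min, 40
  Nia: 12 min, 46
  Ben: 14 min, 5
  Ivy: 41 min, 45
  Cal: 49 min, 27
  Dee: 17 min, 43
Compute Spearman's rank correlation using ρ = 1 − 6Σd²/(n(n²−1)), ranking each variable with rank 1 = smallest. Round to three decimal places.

Ranks of variable 1: 5, 7, 4, 1, 2, 6, 8, 3
Ranks of variable 2: 4, 3, 5, 8, 1, 7, 2, 6
d = r₁ − r₂: 1, 4, -1, -7, 1, -1, 6, -3
d²: 1, 16, 1, 49, 1, 1, 36, 9; Σd² = 114
ρ = 1 − 6·114/(8·63) = 1 − 684/504 = -0.357

-0.357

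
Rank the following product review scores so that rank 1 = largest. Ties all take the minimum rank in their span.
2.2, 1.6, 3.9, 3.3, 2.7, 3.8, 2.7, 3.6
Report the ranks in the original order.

7, 8, 1, 4, 5, 2, 5, 3

Sorted (descending): 3.9, 3.8, 3.6, 3.3, 2.7, 2.7, 2.2, 1.6
The 2 values of 2.7 occupy positions 5–6 → each gets rank 5.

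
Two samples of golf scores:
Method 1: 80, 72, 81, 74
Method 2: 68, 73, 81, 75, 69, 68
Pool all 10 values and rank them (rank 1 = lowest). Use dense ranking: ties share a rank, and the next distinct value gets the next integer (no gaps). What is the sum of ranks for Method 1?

23

Sorted (ascending): 68, 68, 69, 72, 73, 74, 75, 80, 81, 81
The 2 values of 68 share dense rank 1.
The 2 values of 81 share dense rank 8.
Remaining distinct values take the next consecutive integers.
Method 1 values → pooled ranks: 80→7, 72→3, 81→8, 74→5
Rank sum = 7 + 3 + 8 + 5 = 23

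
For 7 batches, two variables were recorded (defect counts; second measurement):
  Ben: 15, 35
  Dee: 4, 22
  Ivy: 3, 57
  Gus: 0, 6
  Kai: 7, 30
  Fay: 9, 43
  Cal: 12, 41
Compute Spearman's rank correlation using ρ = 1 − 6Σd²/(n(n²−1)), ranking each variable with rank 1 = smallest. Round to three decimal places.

0.321

Ranks of variable 1: 7, 3, 2, 1, 4, 5, 6
Ranks of variable 2: 4, 2, 7, 1, 3, 6, 5
d = r₁ − r₂: 3, 1, -5, 0, 1, -1, 1
d²: 9, 1, 25, 0, 1, 1, 1; Σd² = 38
ρ = 1 − 6·38/(7·48) = 1 − 228/336 = 0.321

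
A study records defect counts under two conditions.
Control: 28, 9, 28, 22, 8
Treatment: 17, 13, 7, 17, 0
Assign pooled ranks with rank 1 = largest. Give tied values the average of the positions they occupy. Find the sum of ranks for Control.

Sorted (descending): 28, 28, 22, 17, 17, 13, 9, 8, 7, 0
The 2 values of 28 occupy positions 1–2 → average rank (1+2)/2 = 1.5.
The 2 values of 17 occupy positions 4–5 → average rank (4+5)/2 = 4.5.
Control values → pooled ranks: 28→1.5, 9→7, 28→1.5, 22→3, 8→8
Rank sum = 1.5 + 7 + 1.5 + 3 + 8 = 21

21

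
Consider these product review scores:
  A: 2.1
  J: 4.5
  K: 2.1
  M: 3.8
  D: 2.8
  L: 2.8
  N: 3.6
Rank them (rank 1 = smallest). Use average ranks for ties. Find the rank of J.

Sorted (ascending): 2.1, 2.1, 2.8, 2.8, 3.6, 3.8, 4.5
The 2 values of 2.1 occupy positions 1–2 → average rank (1+2)/2 = 1.5.
The 2 values of 2.8 occupy positions 3–4 → average rank (3+4)/2 = 3.5.
J has value 4.5 → rank 7.

7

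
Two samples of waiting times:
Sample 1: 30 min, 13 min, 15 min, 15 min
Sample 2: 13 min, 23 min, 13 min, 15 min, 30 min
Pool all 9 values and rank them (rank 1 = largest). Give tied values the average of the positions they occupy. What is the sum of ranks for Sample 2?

Sorted (descending): 30, 30, 23, 15, 15, 15, 13, 13, 13
The 2 values of 30 occupy positions 1–2 → average rank (1+2)/2 = 1.5.
The 3 values of 15 occupy positions 4–6 → average rank 5.
The 3 values of 13 occupy positions 7–9 → average rank 8.
Sample 2 values → pooled ranks: 13→8, 23→3, 13→8, 15→5, 30→1.5
Rank sum = 8 + 3 + 8 + 5 + 1.5 = 25.5

25.5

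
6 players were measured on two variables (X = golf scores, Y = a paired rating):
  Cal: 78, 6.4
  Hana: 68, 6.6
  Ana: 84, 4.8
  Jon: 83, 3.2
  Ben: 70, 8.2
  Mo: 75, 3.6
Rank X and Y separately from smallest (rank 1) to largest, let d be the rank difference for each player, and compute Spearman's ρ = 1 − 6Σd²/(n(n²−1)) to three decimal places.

Ranks of variable 1: 4, 1, 6, 5, 2, 3
Ranks of variable 2: 4, 5, 3, 1, 6, 2
d = r₁ − r₂: 0, -4, 3, 4, -4, 1
d²: 0, 16, 9, 16, 16, 1; Σd² = 58
ρ = 1 − 6·58/(6·35) = 1 − 348/210 = -0.657

-0.657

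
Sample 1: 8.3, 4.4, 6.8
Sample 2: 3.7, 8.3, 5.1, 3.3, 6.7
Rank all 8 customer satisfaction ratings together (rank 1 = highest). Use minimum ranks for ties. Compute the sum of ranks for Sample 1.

Sorted (descending): 8.3, 8.3, 6.8, 6.7, 5.1, 4.4, 3.7, 3.3
The 2 values of 8.3 occupy positions 1–2 → each gets rank 1.
Sample 1 values → pooled ranks: 8.3→1, 4.4→6, 6.8→3
Rank sum = 1 + 6 + 3 = 10

10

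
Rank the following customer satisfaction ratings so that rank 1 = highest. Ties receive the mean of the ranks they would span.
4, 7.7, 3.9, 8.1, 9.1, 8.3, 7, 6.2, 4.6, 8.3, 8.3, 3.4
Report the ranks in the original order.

10, 6, 11, 5, 1, 3, 7, 8, 9, 3, 3, 12

Sorted (descending): 9.1, 8.3, 8.3, 8.3, 8.1, 7.7, 7, 6.2, 4.6, 4, 3.9, 3.4
The 3 values of 8.3 occupy positions 2–4 → average rank 3.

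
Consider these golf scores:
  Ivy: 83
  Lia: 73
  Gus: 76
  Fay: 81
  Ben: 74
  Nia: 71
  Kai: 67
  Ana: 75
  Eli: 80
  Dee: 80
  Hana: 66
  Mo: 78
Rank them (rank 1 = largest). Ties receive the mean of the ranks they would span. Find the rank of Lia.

9

Sorted (descending): 83, 81, 80, 80, 78, 76, 75, 74, 73, 71, 67, 66
The 2 values of 80 occupy positions 3–4 → average rank (3+4)/2 = 3.5.
Lia has value 73 → rank 9.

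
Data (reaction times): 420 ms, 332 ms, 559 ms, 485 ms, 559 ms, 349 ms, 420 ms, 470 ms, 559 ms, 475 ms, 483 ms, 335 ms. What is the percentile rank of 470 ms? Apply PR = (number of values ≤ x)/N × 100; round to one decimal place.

50.0

N = 12.
Strictly below 470: 5. Equal to 470: 1.
PR = 6/12 × 100 = 50.0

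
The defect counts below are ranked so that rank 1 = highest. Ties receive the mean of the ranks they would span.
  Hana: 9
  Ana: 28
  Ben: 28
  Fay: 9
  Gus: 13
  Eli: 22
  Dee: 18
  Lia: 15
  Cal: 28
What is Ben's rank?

Sorted (descending): 28, 28, 28, 22, 18, 15, 13, 9, 9
The 3 values of 28 occupy positions 1–3 → average rank 2.
The 2 values of 9 occupy positions 8–9 → average rank (8+9)/2 = 8.5.
Ben has value 28 → rank 2.

2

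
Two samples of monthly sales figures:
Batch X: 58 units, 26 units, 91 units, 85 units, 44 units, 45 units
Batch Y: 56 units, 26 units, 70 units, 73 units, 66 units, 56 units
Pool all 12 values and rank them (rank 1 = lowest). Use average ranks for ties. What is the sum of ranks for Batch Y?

39.5

Sorted (ascending): 26, 26, 44, 45, 56, 56, 58, 66, 70, 73, 85, 91
The 2 values of 26 occupy positions 1–2 → average rank (1+2)/2 = 1.5.
The 2 values of 56 occupy positions 5–6 → average rank (5+6)/2 = 5.5.
Batch Y values → pooled ranks: 56→5.5, 26→1.5, 70→9, 73→10, 66→8, 56→5.5
Rank sum = 5.5 + 1.5 + 9 + 10 + 8 + 5.5 = 39.5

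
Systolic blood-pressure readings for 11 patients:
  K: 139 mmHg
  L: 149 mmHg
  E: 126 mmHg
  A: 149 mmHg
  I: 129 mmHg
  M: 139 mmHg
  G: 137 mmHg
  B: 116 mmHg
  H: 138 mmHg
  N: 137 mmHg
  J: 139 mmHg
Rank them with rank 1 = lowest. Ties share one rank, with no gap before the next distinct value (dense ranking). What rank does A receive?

7

Sorted (ascending): 116, 126, 129, 137, 137, 138, 139, 139, 139, 149, 149
The 2 values of 137 share dense rank 4.
The 3 values of 139 share dense rank 6.
The 2 values of 149 share dense rank 7.
Remaining distinct values take the next consecutive integers.
A has value 149 mmHg → rank 7.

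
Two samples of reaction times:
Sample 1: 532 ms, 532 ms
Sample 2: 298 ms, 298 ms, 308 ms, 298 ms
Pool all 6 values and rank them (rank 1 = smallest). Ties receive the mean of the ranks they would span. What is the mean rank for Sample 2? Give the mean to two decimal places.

2.50

Sorted (ascending): 298, 298, 298, 308, 532, 532
The 3 values of 298 occupy positions 1–3 → average rank 2.
The 2 values of 532 occupy positions 5–6 → average rank (5+6)/2 = 5.5.
Sample 2 values → pooled ranks: 298→2, 298→2, 308→4, 298→2
Mean rank = (2 + 2 + 4 + 2) / 4 = 2.50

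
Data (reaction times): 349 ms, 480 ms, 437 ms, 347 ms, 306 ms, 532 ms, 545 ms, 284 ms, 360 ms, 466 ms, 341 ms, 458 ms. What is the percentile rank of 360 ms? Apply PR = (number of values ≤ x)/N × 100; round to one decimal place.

N = 12.
Strictly below 360: 5. Equal to 360: 1.
PR = 6/12 × 100 = 50.0

50.0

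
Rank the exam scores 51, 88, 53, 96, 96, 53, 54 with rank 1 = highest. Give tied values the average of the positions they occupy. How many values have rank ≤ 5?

Sorted (descending): 96, 96, 88, 54, 53, 53, 51
The 2 values of 96 occupy positions 1–2 → average rank (1+2)/2 = 1.5.
The 2 values of 53 occupy positions 5–6 → average rank (5+6)/2 = 5.5.
Ranks ≤ 5: {1.5, 1.5, 3, 4} → 4 values.

4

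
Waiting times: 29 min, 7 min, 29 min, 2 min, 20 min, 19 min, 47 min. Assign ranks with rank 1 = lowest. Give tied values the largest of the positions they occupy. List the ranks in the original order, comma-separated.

Sorted (ascending): 2, 7, 19, 20, 29, 29, 47
The 2 values of 29 occupy positions 5–6 → each gets rank 6.

6, 2, 6, 1, 4, 3, 7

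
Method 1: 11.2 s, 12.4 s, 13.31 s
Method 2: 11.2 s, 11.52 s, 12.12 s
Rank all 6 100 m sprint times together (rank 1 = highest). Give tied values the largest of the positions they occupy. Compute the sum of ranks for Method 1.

Sorted (descending): 13.31, 12.4, 12.12, 11.52, 11.2, 11.2
The 2 values of 11.2 occupy positions 5–6 → each gets rank 6.
Method 1 values → pooled ranks: 11.2→6, 12.4→2, 13.31→1
Rank sum = 6 + 2 + 1 = 9

9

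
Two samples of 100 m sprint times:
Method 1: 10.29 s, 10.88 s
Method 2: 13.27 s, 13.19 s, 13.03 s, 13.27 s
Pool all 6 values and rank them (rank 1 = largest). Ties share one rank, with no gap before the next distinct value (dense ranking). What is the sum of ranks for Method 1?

Sorted (descending): 13.27, 13.27, 13.19, 13.03, 10.88, 10.29
The 2 values of 13.27 share dense rank 1.
Remaining distinct values take the next consecutive integers.
Method 1 values → pooled ranks: 10.29→5, 10.88→4
Rank sum = 5 + 4 = 9

9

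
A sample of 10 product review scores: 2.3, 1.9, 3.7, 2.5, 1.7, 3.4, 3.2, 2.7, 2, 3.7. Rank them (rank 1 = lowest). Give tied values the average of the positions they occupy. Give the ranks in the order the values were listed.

Sorted (ascending): 1.7, 1.9, 2, 2.3, 2.5, 2.7, 3.2, 3.4, 3.7, 3.7
The 2 values of 3.7 occupy positions 9–10 → average rank (9+10)/2 = 9.5.

4, 2, 9.5, 5, 1, 8, 7, 6, 3, 9.5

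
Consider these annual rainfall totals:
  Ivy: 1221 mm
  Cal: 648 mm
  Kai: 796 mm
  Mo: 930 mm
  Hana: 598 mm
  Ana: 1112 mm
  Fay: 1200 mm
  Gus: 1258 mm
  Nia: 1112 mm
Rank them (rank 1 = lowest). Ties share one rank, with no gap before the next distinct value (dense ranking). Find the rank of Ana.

5

Sorted (ascending): 598, 648, 796, 930, 1112, 1112, 1200, 1221, 1258
The 2 values of 1112 share dense rank 5.
Remaining distinct values take the next consecutive integers.
Ana has value 1112 mm → rank 5.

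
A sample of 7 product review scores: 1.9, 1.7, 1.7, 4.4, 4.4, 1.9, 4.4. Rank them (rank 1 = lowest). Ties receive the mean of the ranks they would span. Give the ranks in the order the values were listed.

3.5, 1.5, 1.5, 6, 6, 3.5, 6

Sorted (ascending): 1.7, 1.7, 1.9, 1.9, 4.4, 4.4, 4.4
The 2 values of 1.7 occupy positions 1–2 → average rank (1+2)/2 = 1.5.
The 2 values of 1.9 occupy positions 3–4 → average rank (3+4)/2 = 3.5.
The 3 values of 4.4 occupy positions 5–7 → average rank 6.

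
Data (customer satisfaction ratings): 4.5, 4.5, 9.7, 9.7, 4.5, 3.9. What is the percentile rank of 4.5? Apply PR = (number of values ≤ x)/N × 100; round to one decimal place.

66.7

N = 6.
Strictly below 4.5: 1. Equal to 4.5: 3.
PR = 4/6 × 100 = 66.7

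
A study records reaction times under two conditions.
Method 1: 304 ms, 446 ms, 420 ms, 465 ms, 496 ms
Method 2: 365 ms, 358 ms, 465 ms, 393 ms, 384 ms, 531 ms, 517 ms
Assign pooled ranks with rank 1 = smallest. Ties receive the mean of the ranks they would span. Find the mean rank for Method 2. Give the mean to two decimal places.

Sorted (ascending): 304, 358, 365, 384, 393, 420, 446, 465, 465, 496, 517, 531
The 2 values of 465 occupy positions 8–9 → average rank (8+9)/2 = 8.5.
Method 2 values → pooled ranks: 365→3, 358→2, 465→8.5, 393→5, 384→4, 531→12, 517→11
Mean rank = (3 + 2 + 8.5 + 5 + 4 + 12 + 11) / 7 = 6.50

6.50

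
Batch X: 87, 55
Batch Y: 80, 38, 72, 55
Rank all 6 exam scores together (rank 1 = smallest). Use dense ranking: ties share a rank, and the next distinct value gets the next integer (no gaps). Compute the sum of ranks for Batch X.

7

Sorted (ascending): 38, 55, 55, 72, 80, 87
The 2 values of 55 share dense rank 2.
Remaining distinct values take the next consecutive integers.
Batch X values → pooled ranks: 87→5, 55→2
Rank sum = 5 + 2 = 7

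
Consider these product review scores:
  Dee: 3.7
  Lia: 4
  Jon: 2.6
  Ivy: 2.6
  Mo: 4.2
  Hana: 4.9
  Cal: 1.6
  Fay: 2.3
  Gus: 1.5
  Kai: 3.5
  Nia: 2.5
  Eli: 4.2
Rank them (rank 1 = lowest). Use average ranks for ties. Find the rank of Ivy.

Sorted (ascending): 1.5, 1.6, 2.3, 2.5, 2.6, 2.6, 3.5, 3.7, 4, 4.2, 4.2, 4.9
The 2 values of 2.6 occupy positions 5–6 → average rank (5+6)/2 = 5.5.
The 2 values of 4.2 occupy positions 10–11 → average rank (10+11)/2 = 10.5.
Ivy has value 2.6 → rank 5.5.

5.5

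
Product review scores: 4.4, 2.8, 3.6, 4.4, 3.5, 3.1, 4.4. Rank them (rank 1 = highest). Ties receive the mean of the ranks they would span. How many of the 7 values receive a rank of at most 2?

Sorted (descending): 4.4, 4.4, 4.4, 3.6, 3.5, 3.1, 2.8
The 3 values of 4.4 occupy positions 1–3 → average rank 2.
Ranks ≤ 2: {2, 2, 2} → 3 values.

3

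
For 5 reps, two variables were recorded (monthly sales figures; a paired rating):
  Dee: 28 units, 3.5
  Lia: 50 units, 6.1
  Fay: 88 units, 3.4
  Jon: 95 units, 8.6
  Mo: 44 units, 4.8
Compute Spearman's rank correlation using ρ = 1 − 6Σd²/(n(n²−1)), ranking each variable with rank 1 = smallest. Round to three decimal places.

0.400

Ranks of variable 1: 1, 3, 4, 5, 2
Ranks of variable 2: 2, 4, 1, 5, 3
d = r₁ − r₂: -1, -1, 3, 0, -1
d²: 1, 1, 9, 0, 1; Σd² = 12
ρ = 1 − 6·12/(5·24) = 1 − 72/120 = 0.400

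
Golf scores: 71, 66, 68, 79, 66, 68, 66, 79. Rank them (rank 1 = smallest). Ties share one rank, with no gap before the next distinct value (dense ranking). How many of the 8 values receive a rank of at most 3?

6

Sorted (ascending): 66, 66, 66, 68, 68, 71, 79, 79
The 3 values of 66 share dense rank 1.
The 2 values of 68 share dense rank 2.
The 2 values of 79 share dense rank 4.
Remaining distinct values take the next consecutive integers.
Ranks ≤ 3: {1, 1, 1, 2, 2, 3} → 6 values.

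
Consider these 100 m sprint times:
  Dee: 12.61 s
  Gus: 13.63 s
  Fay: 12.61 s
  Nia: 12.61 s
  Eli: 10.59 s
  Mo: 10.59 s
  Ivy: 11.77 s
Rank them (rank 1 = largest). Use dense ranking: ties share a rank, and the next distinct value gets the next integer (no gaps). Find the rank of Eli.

Sorted (descending): 13.63, 12.61, 12.61, 12.61, 11.77, 10.59, 10.59
The 3 values of 12.61 share dense rank 2.
The 2 values of 10.59 share dense rank 4.
Remaining distinct values take the next consecutive integers.
Eli has value 10.59 s → rank 4.

4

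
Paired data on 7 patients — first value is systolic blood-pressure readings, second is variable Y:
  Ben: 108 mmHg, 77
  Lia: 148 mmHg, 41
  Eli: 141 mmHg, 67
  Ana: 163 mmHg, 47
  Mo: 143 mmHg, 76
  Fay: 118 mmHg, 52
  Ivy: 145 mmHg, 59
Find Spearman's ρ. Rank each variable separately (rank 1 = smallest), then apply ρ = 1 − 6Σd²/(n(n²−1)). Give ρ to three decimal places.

Ranks of variable 1: 1, 6, 3, 7, 4, 2, 5
Ranks of variable 2: 7, 1, 5, 2, 6, 3, 4
d = r₁ − r₂: -6, 5, -2, 5, -2, -1, 1
d²: 36, 25, 4, 25, 4, 1, 1; Σd² = 96
ρ = 1 − 6·96/(7·48) = 1 − 576/336 = -0.714

-0.714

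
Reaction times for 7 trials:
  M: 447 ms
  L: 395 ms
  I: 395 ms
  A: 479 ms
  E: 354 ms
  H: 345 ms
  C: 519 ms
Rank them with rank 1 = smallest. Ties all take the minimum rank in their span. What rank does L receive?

3

Sorted (ascending): 345, 354, 395, 395, 447, 479, 519
The 2 values of 395 occupy positions 3–4 → each gets rank 3.
L has value 395 ms → rank 3.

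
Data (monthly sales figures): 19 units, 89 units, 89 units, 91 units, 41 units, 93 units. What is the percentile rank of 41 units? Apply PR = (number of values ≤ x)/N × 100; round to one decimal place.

N = 6.
Strictly below 41: 1. Equal to 41: 1.
PR = 2/6 × 100 = 33.3

33.3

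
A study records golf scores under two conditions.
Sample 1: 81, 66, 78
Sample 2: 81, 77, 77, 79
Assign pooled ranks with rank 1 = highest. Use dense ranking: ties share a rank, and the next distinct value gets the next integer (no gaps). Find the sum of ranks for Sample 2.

11

Sorted (descending): 81, 81, 79, 78, 77, 77, 66
The 2 values of 81 share dense rank 1.
The 2 values of 77 share dense rank 4.
Remaining distinct values take the next consecutive integers.
Sample 2 values → pooled ranks: 81→1, 77→4, 77→4, 79→2
Rank sum = 1 + 4 + 4 + 2 = 11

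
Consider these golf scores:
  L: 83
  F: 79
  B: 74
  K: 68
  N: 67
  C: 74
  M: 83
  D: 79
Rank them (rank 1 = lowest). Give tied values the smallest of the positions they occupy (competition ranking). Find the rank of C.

Sorted (ascending): 67, 68, 74, 74, 79, 79, 83, 83
The 2 values of 74 occupy positions 3–4 → each gets rank 3.
The 2 values of 79 occupy positions 5–6 → each gets rank 5.
The 2 values of 83 occupy positions 7–8 → each gets rank 7.
C has value 74 → rank 3.

3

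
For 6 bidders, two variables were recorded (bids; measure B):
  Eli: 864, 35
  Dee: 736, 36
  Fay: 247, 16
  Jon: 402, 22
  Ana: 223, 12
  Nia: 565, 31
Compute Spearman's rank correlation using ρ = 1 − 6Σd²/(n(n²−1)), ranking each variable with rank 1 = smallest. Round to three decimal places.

0.943

Ranks of variable 1: 6, 5, 2, 3, 1, 4
Ranks of variable 2: 5, 6, 2, 3, 1, 4
d = r₁ − r₂: 1, -1, 0, 0, 0, 0
d²: 1, 1, 0, 0, 0, 0; Σd² = 2
ρ = 1 − 6·2/(6·35) = 1 − 12/210 = 0.943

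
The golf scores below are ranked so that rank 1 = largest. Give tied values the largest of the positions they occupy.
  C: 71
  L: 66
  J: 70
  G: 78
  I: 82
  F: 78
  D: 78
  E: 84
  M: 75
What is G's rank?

5

Sorted (descending): 84, 82, 78, 78, 78, 75, 71, 70, 66
The 3 values of 78 occupy positions 3–5 → each gets rank 5.
G has value 78 → rank 5.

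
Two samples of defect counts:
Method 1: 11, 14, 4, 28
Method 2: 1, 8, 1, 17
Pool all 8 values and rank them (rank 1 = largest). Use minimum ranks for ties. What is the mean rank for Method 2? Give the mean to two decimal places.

Sorted (descending): 28, 17, 14, 11, 8, 4, 1, 1
The 2 values of 1 occupy positions 7–8 → each gets rank 7.
Method 2 values → pooled ranks: 1→7, 8→5, 1→7, 17→2
Mean rank = (7 + 5 + 7 + 2) / 4 = 5.25

5.25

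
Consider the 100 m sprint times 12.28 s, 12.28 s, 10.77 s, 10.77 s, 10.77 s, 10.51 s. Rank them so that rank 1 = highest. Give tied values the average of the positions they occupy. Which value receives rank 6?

10.51

Sorted (descending): 12.28, 12.28, 10.77, 10.77, 10.77, 10.51
The 2 values of 12.28 occupy positions 1–2 → average rank (1+2)/2 = 1.5.
The 3 values of 10.77 occupy positions 3–5 → average rank 4.
Rank 6 → value 10.51.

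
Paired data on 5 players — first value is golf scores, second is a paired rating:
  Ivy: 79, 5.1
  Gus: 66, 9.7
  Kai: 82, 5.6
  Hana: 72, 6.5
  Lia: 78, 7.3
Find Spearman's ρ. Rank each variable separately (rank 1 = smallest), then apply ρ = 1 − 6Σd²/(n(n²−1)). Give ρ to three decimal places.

Ranks of variable 1: 4, 1, 5, 2, 3
Ranks of variable 2: 1, 5, 2, 3, 4
d = r₁ − r₂: 3, -4, 3, -1, -1
d²: 9, 16, 9, 1, 1; Σd² = 36
ρ = 1 − 6·36/(5·24) = 1 − 216/120 = -0.800

-0.800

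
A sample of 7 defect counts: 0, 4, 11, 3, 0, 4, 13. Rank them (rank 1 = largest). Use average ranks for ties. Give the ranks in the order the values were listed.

6.5, 3.5, 2, 5, 6.5, 3.5, 1

Sorted (descending): 13, 11, 4, 4, 3, 0, 0
The 2 values of 4 occupy positions 3–4 → average rank (3+4)/2 = 3.5.
The 2 values of 0 occupy positions 6–7 → average rank (6+7)/2 = 6.5.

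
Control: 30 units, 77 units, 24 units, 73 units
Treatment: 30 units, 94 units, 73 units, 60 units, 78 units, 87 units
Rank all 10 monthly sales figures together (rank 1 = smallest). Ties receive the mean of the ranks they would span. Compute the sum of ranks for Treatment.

39

Sorted (ascending): 24, 30, 30, 60, 73, 73, 77, 78, 87, 94
The 2 values of 30 occupy positions 2–3 → average rank (2+3)/2 = 2.5.
The 2 values of 73 occupy positions 5–6 → average rank (5+6)/2 = 5.5.
Treatment values → pooled ranks: 30→2.5, 94→10, 73→5.5, 60→4, 78→8, 87→9
Rank sum = 2.5 + 10 + 5.5 + 4 + 8 + 9 = 39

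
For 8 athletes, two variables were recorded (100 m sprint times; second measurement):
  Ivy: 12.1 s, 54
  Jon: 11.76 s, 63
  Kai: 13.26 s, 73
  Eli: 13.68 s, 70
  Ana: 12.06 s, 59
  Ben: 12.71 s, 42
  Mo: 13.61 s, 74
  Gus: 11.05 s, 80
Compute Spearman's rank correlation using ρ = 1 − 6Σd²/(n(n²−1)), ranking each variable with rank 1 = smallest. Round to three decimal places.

Ranks of variable 1: 4, 2, 6, 8, 3, 5, 7, 1
Ranks of variable 2: 2, 4, 6, 5, 3, 1, 7, 8
d = r₁ − r₂: 2, -2, 0, 3, 0, 4, 0, -7
d²: 4, 4, 0, 9, 0, 16, 0, 49; Σd² = 82
ρ = 1 − 6·82/(8·63) = 1 − 492/504 = 0.024

0.024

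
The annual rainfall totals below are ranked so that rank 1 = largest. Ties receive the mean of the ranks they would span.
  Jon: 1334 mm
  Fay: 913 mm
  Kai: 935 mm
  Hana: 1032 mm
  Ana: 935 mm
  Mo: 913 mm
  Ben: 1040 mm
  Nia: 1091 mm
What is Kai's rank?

5.5

Sorted (descending): 1334, 1091, 1040, 1032, 935, 935, 913, 913
The 2 values of 935 occupy positions 5–6 → average rank (5+6)/2 = 5.5.
The 2 values of 913 occupy positions 7–8 → average rank (7+8)/2 = 7.5.
Kai has value 935 mm → rank 5.5.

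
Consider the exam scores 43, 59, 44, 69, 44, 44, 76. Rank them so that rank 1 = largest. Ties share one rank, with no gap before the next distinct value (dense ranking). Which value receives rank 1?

76

Sorted (descending): 76, 69, 59, 44, 44, 44, 43
The 3 values of 44 share dense rank 4.
Remaining distinct values take the next consecutive integers.
Rank 1 → value 76.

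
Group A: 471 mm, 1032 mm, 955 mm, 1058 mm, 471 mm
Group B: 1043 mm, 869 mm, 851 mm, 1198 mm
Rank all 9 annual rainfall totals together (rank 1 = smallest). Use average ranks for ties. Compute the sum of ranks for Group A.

Sorted (ascending): 471, 471, 851, 869, 955, 1032, 1043, 1058, 1198
The 2 values of 471 occupy positions 1–2 → average rank (1+2)/2 = 1.5.
Group A values → pooled ranks: 471→1.5, 1032→6, 955→5, 1058→8, 471→1.5
Rank sum = 1.5 + 6 + 5 + 8 + 1.5 = 22

22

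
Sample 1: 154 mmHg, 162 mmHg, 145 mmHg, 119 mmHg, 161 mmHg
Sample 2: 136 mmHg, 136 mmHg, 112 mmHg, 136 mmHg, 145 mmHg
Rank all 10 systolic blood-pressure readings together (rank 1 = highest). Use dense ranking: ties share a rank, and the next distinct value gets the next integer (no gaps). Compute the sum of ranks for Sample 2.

26

Sorted (descending): 162, 161, 154, 145, 145, 136, 136, 136, 119, 112
The 2 values of 145 share dense rank 4.
The 3 values of 136 share dense rank 5.
Remaining distinct values take the next consecutive integers.
Sample 2 values → pooled ranks: 136→5, 136→5, 112→7, 136→5, 145→4
Rank sum = 5 + 5 + 7 + 5 + 4 = 26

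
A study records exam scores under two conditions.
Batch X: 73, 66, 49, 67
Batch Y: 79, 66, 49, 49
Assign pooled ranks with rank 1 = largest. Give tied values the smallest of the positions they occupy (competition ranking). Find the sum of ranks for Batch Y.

Sorted (descending): 79, 73, 67, 66, 66, 49, 49, 49
The 2 values of 66 occupy positions 4–5 → each gets rank 4.
The 3 values of 49 occupy positions 6–8 → each gets rank 6.
Batch Y values → pooled ranks: 79→1, 66→4, 49→6, 49→6
Rank sum = 1 + 4 + 6 + 6 = 17

17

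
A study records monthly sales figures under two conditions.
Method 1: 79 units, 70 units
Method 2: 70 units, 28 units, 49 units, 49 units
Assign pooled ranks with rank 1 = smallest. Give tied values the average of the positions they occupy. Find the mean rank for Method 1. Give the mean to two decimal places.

Sorted (ascending): 28, 49, 49, 70, 70, 79
The 2 values of 49 occupy positions 2–3 → average rank (2+3)/2 = 2.5.
The 2 values of 70 occupy positions 4–5 → average rank (4+5)/2 = 4.5.
Method 1 values → pooled ranks: 79→6, 70→4.5
Mean rank = (6 + 4.5) / 2 = 5.25

5.25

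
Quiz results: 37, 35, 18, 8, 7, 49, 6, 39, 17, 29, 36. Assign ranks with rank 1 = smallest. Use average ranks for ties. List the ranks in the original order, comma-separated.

Sorted (ascending): 6, 7, 8, 17, 18, 29, 35, 36, 37, 39, 49
No ties — each value takes its position as its rank.

9, 7, 5, 3, 2, 11, 1, 10, 4, 6, 8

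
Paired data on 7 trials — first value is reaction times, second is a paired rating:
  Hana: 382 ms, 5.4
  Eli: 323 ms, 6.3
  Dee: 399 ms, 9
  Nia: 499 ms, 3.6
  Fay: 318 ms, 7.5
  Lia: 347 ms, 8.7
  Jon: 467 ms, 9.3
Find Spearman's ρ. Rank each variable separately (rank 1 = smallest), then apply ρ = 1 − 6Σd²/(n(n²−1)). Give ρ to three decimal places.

0.000

Ranks of variable 1: 4, 2, 5, 7, 1, 3, 6
Ranks of variable 2: 2, 3, 6, 1, 4, 5, 7
d = r₁ − r₂: 2, -1, -1, 6, -3, -2, -1
d²: 4, 1, 1, 36, 9, 4, 1; Σd² = 56
ρ = 1 − 6·56/(7·48) = 1 − 336/336 = 0.000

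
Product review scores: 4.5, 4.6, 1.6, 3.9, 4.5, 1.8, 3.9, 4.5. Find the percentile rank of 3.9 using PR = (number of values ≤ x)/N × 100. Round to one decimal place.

N = 8.
Strictly below 3.9: 2. Equal to 3.9: 2.
PR = 4/8 × 100 = 50.0

50.0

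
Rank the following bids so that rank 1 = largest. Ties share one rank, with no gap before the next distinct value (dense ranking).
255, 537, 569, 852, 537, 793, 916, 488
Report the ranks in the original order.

Sorted (descending): 916, 852, 793, 569, 537, 537, 488, 255
The 2 values of 537 share dense rank 5.
Remaining distinct values take the next consecutive integers.

7, 5, 4, 2, 5, 3, 1, 6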